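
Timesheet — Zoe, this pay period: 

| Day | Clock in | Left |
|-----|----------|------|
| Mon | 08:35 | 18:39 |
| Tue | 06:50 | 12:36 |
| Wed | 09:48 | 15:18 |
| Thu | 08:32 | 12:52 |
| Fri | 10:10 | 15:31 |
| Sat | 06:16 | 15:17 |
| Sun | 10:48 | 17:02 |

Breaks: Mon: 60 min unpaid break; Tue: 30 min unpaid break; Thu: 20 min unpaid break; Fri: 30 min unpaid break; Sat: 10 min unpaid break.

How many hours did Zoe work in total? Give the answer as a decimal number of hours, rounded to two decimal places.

Mon: 08:35–18:39 = 10 h 4 min; less 60 min break → 9 h 4 min
Tue: 06:50–12:36 = 5 h 46 min; less 30 min break → 5 h 16 min
Wed: 09:48–15:18 = 5 h 30 min
Thu: 08:32–12:52 = 4 h 20 min; less 20 min break → 4 h 0 min
Fri: 10:10–15:31 = 5 h 21 min; less 30 min break → 4 h 51 min
Sat: 06:16–15:17 = 9 h 1 min; less 10 min break → 8 h 51 min
Sun: 10:48–17:02 = 6 h 14 min
Total: 9 h 4 min + 5 h 16 min + 5 h 30 min + 4 h 0 min + 4 h 51 min + 8 h 51 min + 6 h 14 min = 43 h 46 min.

43.77 hours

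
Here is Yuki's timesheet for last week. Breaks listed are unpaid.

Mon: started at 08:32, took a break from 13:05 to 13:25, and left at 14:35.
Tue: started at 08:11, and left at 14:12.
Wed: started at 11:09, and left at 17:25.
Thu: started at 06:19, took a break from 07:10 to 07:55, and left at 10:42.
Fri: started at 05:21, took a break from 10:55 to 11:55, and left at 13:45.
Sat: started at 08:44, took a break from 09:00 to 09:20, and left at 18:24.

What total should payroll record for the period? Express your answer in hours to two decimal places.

Mon: 08:32–14:35 = 6 h 3 min; less 20 min break → 5 h 43 min
Tue: 08:11–14:12 = 6 h 1 min
Wed: 11:09–17:25 = 6 h 16 min
Thu: 06:19–10:42 = 4 h 23 min; less 45 min break → 3 h 38 min
Fri: 05:21–13:45 = 8 h 24 min; less 60 min break → 7 h 24 min
Sat: 08:44–18:24 = 9 h 40 min; less 20 min break → 9 h 20 min
Total: 5 h 43 min + 6 h 1 min + 6 h 16 min + 3 h 38 min + 7 h 24 min + 9 h 20 min = 38 h 22 min.

38.37 hours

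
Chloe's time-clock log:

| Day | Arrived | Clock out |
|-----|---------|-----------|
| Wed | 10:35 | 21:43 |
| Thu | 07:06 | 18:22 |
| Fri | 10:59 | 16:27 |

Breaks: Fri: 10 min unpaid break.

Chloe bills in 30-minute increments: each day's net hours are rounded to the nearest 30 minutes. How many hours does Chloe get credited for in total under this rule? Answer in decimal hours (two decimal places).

28.00 hours

Wed: 10:35–21:43 = 11 h 8 min → rounds to 11 h 0 min
Thu: 07:06–18:22 = 11 h 16 min → rounds to 11 h 30 min
Fri: 10:59–16:27 = 5 h 28 min − 10 min = 5 h 18 min → rounds to 5 h 30 min
Total credited: 28 h 0 min.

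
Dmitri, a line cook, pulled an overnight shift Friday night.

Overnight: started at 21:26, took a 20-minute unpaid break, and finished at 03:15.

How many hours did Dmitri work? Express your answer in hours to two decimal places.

5.48 hours

Overnight: 21:26 → midnight = 2 h 34 min; midnight → 03:15 = 3 h 15 min; span 5 h 49 min; less 20 min break → 5 h 29 min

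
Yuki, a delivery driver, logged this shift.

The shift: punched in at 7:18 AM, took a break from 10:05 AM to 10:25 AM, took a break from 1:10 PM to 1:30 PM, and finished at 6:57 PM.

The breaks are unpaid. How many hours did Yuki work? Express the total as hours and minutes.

10 h 59 min

The shift: 7:18 AM–6:57 PM = 11 h 39 min; less 40 min break → 10 h 59 min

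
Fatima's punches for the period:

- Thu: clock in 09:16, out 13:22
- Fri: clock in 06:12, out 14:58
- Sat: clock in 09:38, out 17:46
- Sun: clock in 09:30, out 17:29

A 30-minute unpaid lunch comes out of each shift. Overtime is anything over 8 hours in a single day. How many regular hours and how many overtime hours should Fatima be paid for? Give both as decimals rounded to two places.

Thu: 09:16–13:22 = 4 h 6 min; less 30 min break → 3 h 36 min
Fri: 06:12–14:58 = 8 h 46 min; less 30 min break → 8 h 16 min
Sat: 09:38–17:46 = 8 h 8 min; less 30 min break → 7 h 38 min
Sun: 09:30–17:29 = 7 h 59 min; less 30 min break → 7 h 29 min
Thu reg 3 h 36 min / OT 0 h 0 min; Fri reg 8 h 0 min / OT 0 h 16 min; Sat reg 7 h 38 min / OT 0 h 0 min; Sun reg 7 h 29 min / OT 0 h 0 min.
Totals: regular 26 h 43 min, overtime 0 h 16 min.

Regular 26.72 hours, overtime 0.27 hours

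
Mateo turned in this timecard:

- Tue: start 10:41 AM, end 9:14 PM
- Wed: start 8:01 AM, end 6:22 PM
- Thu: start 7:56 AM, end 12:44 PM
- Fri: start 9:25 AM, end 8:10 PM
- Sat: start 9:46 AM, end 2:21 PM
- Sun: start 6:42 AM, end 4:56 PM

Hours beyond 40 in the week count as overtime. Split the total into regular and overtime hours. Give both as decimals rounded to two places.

Regular 40.00 hours, overtime 11.27 hours

Tue: 10:41 AM–9:14 PM = 10 h 33 min
Wed: 8:01 AM–6:22 PM = 10 h 21 min
Thu: 7:56 AM–12:44 PM = 4 h 48 min
Fri: 9:25 AM–8:10 PM = 10 h 45 min
Sat: 9:46 AM–2:21 PM = 4 h 35 min
Sun: 6:42 AM–4:56 PM = 10 h 14 min
Total worked: 51 h 16 min = 51.27 h.
Threshold 40 h → overtime 11 h 16 min, regular 40 h 0 min.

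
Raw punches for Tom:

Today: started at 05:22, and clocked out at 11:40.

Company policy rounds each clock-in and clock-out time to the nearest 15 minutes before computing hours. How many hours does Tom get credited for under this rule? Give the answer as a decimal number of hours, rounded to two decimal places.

Today: in 05:22→05:15, out 11:40→11:45; 6 h 30 min

6.50 hours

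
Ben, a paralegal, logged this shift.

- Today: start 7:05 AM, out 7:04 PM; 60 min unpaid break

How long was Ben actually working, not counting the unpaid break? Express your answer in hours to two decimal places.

10.98 hours

Today: 7:05 AM–7:04 PM = 11 h 59 min; less 60 min break → 10 h 59 min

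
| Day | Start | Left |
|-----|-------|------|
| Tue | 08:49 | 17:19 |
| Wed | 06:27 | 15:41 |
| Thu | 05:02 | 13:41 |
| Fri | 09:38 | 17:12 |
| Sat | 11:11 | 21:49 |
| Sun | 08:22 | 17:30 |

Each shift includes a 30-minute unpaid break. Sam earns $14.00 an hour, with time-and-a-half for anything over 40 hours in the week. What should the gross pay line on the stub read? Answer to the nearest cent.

Tue: 08:49–17:19 = 8 h 30 min; less 30 min break → 8 h 0 min
Wed: 06:27–15:41 = 9 h 14 min; less 30 min break → 8 h 44 min
Thu: 05:02–13:41 = 8 h 39 min; less 30 min break → 8 h 9 min
Fri: 09:38–17:12 = 7 h 34 min; less 30 min break → 7 h 4 min
Sat: 11:11–21:49 = 10 h 38 min; less 30 min break → 10 h 8 min
Sun: 08:22–17:30 = 9 h 8 min; less 30 min break → 8 h 38 min
Total worked: 50 h 43 min = 3043 min.
Regular 40 h 0 min = 2400 min at $14.00/h; overtime 10 h 43 min = 643 min at $21.00/h.
Pay = (2400 × $14.00 + 643 × $21.00) ÷ 60 = $785.05.

$785.05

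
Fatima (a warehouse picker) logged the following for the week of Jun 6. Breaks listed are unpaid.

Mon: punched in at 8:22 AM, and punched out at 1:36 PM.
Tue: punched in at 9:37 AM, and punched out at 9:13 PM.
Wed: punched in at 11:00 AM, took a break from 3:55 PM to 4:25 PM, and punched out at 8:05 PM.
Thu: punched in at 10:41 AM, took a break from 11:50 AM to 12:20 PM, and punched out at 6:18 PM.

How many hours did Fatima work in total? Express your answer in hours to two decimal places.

Mon: 8:22 AM–1:36 PM = 5 h 14 min
Tue: 9:37 AM–9:13 PM = 11 h 36 min
Wed: 11:00 AM–8:05 PM = 9 h 5 min; less 30 min break → 8 h 35 min
Thu: 10:41 AM–6:18 PM = 7 h 37 min; less 30 min break → 7 h 7 min
Total: 5 h 14 min + 11 h 36 min + 8 h 35 min + 7 h 7 min = 32 h 32 min.

32.53 hours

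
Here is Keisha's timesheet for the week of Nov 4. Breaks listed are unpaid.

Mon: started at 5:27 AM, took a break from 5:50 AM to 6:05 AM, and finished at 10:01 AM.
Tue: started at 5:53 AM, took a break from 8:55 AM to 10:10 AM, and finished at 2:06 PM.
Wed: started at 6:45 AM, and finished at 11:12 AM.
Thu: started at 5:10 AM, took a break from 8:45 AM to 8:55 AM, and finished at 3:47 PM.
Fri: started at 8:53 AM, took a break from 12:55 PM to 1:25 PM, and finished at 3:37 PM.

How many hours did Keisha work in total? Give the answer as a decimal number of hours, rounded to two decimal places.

Mon: 5:27 AM–10:01 AM = 4 h 34 min; less 15 min break → 4 h 19 min
Tue: 5:53 AM–2:06 PM = 8 h 13 min; less 75 min break → 6 h 58 min
Wed: 6:45 AM–11:12 AM = 4 h 27 min
Thu: 5:10 AM–3:47 PM = 10 h 37 min; less 10 min break → 10 h 27 min
Fri: 8:53 AM–3:37 PM = 6 h 44 min; less 30 min break → 6 h 14 min
Total: 4 h 19 min + 6 h 58 min + 4 h 27 min + 10 h 27 min + 6 h 14 min = 32 h 25 min.

32.42 hours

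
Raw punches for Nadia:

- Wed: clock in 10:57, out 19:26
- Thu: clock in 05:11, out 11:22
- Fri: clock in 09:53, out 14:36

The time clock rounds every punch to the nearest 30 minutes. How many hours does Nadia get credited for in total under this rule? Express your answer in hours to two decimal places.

19.50 hours

Wed: in 10:57→11:00, out 19:26→19:30; 8 h 30 min
Thu: in 05:11→05:00, out 11:22→11:30; 6 h 30 min
Fri: in 09:53→10:00, out 14:36→14:30; 4 h 30 min
Total credited: 19 h 30 min.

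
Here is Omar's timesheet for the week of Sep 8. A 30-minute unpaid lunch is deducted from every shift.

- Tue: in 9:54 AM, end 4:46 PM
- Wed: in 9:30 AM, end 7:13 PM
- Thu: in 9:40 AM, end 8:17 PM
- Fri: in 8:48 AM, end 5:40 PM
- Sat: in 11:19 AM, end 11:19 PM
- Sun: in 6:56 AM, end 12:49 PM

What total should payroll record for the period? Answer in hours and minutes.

50 h 57 min

Tue: 9:54 AM–4:46 PM = 6 h 52 min; less 30 min break → 6 h 22 min
Wed: 9:30 AM–7:13 PM = 9 h 43 min; less 30 min break → 9 h 13 min
Thu: 9:40 AM–8:17 PM = 10 h 37 min; less 30 min break → 10 h 7 min
Fri: 8:48 AM–5:40 PM = 8 h 52 min; less 30 min break → 8 h 22 min
Sat: 11:19 AM–11:19 PM = 12 h 0 min; less 30 min break → 11 h 30 min
Sun: 6:56 AM–12:49 PM = 5 h 53 min; less 30 min break → 5 h 23 min
Total: 6 h 22 min + 9 h 13 min + 10 h 7 min + 8 h 22 min + 11 h 30 min + 5 h 23 min = 50 h 57 min.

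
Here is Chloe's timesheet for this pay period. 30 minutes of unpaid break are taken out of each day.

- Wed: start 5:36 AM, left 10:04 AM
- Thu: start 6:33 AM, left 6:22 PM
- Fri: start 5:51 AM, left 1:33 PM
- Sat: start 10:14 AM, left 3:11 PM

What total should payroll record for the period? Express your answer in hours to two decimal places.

26.93 hours

Wed: 5:36 AM–10:04 AM = 4 h 28 min; less 30 min break → 3 h 58 min
Thu: 6:33 AM–6:22 PM = 11 h 49 min; less 30 min break → 11 h 19 min
Fri: 5:51 AM–1:33 PM = 7 h 42 min; less 30 min break → 7 h 12 min
Sat: 10:14 AM–3:11 PM = 4 h 57 min; less 30 min break → 4 h 27 min
Total: 3 h 58 min + 11 h 19 min + 7 h 12 min + 4 h 27 min = 26 h 56 min.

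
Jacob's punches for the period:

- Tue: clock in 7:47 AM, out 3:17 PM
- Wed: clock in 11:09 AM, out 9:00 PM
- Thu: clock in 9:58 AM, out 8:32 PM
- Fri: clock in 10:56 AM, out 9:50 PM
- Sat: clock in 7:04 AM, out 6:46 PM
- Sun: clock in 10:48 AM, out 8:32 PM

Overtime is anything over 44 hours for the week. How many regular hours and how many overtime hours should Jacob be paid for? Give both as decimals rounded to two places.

Regular 44.00 hours, overtime 16.25 hours

Tue: 7:47 AM–3:17 PM = 7 h 30 min
Wed: 11:09 AM–9:00 PM = 9 h 51 min
Thu: 9:58 AM–8:32 PM = 10 h 34 min
Fri: 10:56 AM–9:50 PM = 10 h 54 min
Sat: 7:04 AM–6:46 PM = 11 h 42 min
Sun: 10:48 AM–8:32 PM = 9 h 44 min
Total worked: 60 h 15 min = 60.25 h.
Threshold 44 h → overtime 16 h 15 min, regular 44 h 0 min.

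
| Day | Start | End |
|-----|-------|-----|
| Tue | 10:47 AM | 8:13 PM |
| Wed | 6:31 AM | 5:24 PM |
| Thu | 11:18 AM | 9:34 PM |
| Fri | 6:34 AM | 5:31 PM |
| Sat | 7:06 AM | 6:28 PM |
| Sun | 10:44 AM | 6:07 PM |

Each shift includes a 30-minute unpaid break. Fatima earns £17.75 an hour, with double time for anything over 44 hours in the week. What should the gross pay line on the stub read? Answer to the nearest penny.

Tue: 10:47 AM–8:13 PM = 9 h 26 min; less 30 min break → 8 h 56 min
Wed: 6:31 AM–5:24 PM = 10 h 53 min; less 30 min break → 10 h 23 min
Thu: 11:18 AM–9:34 PM = 10 h 16 min; less 30 min break → 9 h 46 min
Fri: 6:34 AM–5:31 PM = 10 h 57 min; less 30 min break → 10 h 27 min
Sat: 7:06 AM–6:28 PM = 11 h 22 min; less 30 min break → 10 h 52 min
Sun: 10:44 AM–6:07 PM = 7 h 23 min; less 30 min break → 6 h 53 min
Total worked: 57 h 17 min = 3437 min.
Regular 44 h 0 min = 2640 min at £17.75/h; overtime 13 h 17 min = 797 min at £35.50/h.
Pay = (2640 × £17.75 + 797 × £35.50) ÷ 60 = £1252.56.

£1252.56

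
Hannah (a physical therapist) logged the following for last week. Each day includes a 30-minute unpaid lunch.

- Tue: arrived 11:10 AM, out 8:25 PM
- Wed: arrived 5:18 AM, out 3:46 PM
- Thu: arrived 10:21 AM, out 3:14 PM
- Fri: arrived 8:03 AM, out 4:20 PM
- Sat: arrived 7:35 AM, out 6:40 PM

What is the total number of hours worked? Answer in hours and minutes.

Tue: 11:10 AM–8:25 PM = 9 h 15 min; less 30 min break → 8 h 45 min
Wed: 5:18 AM–3:46 PM = 10 h 28 min; less 30 min break → 9 h 58 min
Thu: 10:21 AM–3:14 PM = 4 h 53 min; less 30 min break → 4 h 23 min
Fri: 8:03 AM–4:20 PM = 8 h 17 min; less 30 min break → 7 h 47 min
Sat: 7:35 AM–6:40 PM = 11 h 5 min; less 30 min break → 10 h 35 min
Total: 8 h 45 min + 9 h 58 min + 4 h 23 min + 7 h 47 min + 10 h 35 min = 41 h 28 min.

41 h 28 min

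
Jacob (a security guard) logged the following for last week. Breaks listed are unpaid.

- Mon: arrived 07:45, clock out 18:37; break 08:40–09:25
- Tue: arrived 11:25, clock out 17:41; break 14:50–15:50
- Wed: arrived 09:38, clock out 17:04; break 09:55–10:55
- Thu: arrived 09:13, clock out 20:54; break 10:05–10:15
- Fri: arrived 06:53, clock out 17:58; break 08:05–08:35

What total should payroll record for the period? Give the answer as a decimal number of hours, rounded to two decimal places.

Mon: 07:45–18:37 = 10 h 52 min; less 45 min break → 10 h 7 min
Tue: 11:25–17:41 = 6 h 16 min; less 60 min break → 5 h 16 min
Wed: 09:38–17:04 = 7 h 26 min; less 60 min break → 6 h 26 min
Thu: 09:13–20:54 = 11 h 41 min; less 10 min break → 11 h 31 min
Fri: 06:53–17:58 = 11 h 5 min; less 30 min break → 10 h 35 min
Total: 10 h 7 min + 5 h 16 min + 6 h 26 min + 11 h 31 min + 10 h 35 min = 43 h 55 min.

43.92 hours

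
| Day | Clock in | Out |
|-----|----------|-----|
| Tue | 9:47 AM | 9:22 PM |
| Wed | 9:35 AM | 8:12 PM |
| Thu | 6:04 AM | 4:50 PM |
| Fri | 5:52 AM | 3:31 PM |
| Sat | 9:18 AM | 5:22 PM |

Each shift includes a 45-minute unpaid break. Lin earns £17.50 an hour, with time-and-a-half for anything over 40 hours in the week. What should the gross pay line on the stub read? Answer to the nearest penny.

£882.00

Tue: 9:47 AM–9:22 PM = 11 h 35 min; less 45 min break → 10 h 50 min
Wed: 9:35 AM–8:12 PM = 10 h 37 min; less 45 min break → 9 h 52 min
Thu: 6:04 AM–4:50 PM = 10 h 46 min; less 45 min break → 10 h 1 min
Fri: 5:52 AM–3:31 PM = 9 h 39 min; less 45 min break → 8 h 54 min
Sat: 9:18 AM–5:22 PM = 8 h 4 min; less 45 min break → 7 h 19 min
Total worked: 46 h 56 min = 2816 min.
Regular 40 h 0 min = 2400 min at £17.50/h; overtime 6 h 56 min = 416 min at £26.25/h.
Pay = (2400 × £17.50 + 416 × £26.25) ÷ 60 = £882.00.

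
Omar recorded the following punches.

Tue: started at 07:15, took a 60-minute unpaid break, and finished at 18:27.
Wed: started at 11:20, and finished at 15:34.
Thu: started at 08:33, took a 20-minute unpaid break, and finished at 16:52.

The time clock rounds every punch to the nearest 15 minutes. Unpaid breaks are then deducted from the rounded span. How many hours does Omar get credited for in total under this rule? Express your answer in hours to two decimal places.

Tue: in 07:15→07:15, out 18:27→18:30; 11 h 15 min − 60 min = 10 h 15 min
Wed: in 11:20→11:15, out 15:34→15:30; 4 h 15 min
Thu: in 08:33→08:30, out 16:52→16:45; 8 h 15 min − 20 min = 7 h 55 min
Total credited: 22 h 25 min.

22.42 hours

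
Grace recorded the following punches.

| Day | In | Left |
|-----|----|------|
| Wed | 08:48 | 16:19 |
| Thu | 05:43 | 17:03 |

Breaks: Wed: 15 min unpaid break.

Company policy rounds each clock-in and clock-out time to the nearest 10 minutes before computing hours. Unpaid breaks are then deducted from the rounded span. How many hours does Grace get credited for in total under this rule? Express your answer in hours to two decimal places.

Wed: in 08:48→08:50, out 16:19→16:20; 7 h 30 min − 15 min = 7 h 15 min
Thu: in 05:43→05:40, out 17:03→17:00; 11 h 20 min
Total credited: 18 h 35 min.

18.58 hours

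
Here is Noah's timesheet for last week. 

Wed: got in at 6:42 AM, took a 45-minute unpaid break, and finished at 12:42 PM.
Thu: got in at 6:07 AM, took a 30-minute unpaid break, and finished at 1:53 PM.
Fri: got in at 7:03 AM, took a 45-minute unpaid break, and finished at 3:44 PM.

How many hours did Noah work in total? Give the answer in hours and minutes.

Wed: 6:42 AM–12:42 PM = 6 h 0 min; less 45 min break → 5 h 15 min
Thu: 6:07 AM–1:53 PM = 7 h 46 min; less 30 min break → 7 h 16 min
Fri: 7:03 AM–3:44 PM = 8 h 41 min; less 45 min break → 7 h 56 min
Total: 5 h 15 min + 7 h 16 min + 7 h 56 min = 20 h 27 min.

20 h 27 min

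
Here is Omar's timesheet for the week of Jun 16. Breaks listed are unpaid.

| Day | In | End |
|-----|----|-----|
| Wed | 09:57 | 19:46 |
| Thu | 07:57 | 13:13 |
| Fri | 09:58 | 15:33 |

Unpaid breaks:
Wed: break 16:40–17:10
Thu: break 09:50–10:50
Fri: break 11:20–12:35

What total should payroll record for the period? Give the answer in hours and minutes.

17 h 55 min

Wed: 09:57–19:46 = 9 h 49 min; less 30 min break → 9 h 19 min
Thu: 07:57–13:13 = 5 h 16 min; less 60 min break → 4 h 16 min
Fri: 09:58–15:33 = 5 h 35 min; less 75 min break → 4 h 20 min
Total: 9 h 19 min + 4 h 16 min + 4 h 20 min = 17 h 55 min.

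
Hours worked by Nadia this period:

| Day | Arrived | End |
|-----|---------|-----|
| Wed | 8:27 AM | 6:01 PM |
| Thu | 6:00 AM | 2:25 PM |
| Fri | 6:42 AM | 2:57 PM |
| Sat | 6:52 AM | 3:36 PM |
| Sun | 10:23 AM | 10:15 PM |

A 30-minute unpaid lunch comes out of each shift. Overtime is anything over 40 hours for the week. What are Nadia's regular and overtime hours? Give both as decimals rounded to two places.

Wed: 8:27 AM–6:01 PM = 9 h 34 min; less 30 min break → 9 h 4 min
Thu: 6:00 AM–2:25 PM = 8 h 25 min; less 30 min break → 7 h 55 min
Fri: 6:42 AM–2:57 PM = 8 h 15 min; less 30 min break → 7 h 45 min
Sat: 6:52 AM–3:36 PM = 8 h 44 min; less 30 min break → 8 h 14 min
Sun: 10:23 AM–10:15 PM = 11 h 52 min; less 30 min break → 11 h 22 min
Total worked: 44 h 20 min = 44.33 h.
Threshold 40 h → overtime 4 h 20 min, regular 40 h 0 min.

Regular 40.00 hours, overtime 4.33 hours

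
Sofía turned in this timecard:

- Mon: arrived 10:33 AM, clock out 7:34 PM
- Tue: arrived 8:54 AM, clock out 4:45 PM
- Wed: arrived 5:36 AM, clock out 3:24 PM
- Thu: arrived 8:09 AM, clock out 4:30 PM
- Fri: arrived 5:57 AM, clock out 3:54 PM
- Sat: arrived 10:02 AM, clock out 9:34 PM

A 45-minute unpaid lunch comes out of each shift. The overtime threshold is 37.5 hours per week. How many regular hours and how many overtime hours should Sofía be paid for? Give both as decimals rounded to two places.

Mon: 10:33 AM–7:34 PM = 9 h 1 min; less 45 min break → 8 h 16 min
Tue: 8:54 AM–4:45 PM = 7 h 51 min; less 45 min break → 7 h 6 min
Wed: 5:36 AM–3:24 PM = 9 h 48 min; less 45 min break → 9 h 3 min
Thu: 8:09 AM–4:30 PM = 8 h 21 min; less 45 min break → 7 h 36 min
Fri: 5:57 AM–3:54 PM = 9 h 57 min; less 45 min break → 9 h 12 min
Sat: 10:02 AM–9:34 PM = 11 h 32 min; less 45 min break → 10 h 47 min
Total worked: 52 h 0 min = 52.00 h.
Threshold 37.5 h → overtime 14 h 30 min, regular 37 h 30 min.

Regular 37.50 hours, overtime 14.50 hours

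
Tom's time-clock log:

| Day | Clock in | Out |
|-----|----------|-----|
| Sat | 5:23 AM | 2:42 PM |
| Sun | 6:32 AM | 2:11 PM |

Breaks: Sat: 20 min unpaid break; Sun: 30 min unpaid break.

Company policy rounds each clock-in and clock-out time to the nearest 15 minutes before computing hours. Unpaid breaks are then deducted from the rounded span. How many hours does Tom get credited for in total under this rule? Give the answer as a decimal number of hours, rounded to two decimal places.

16.17 hours

Sat: in 5:23 AM→5:30 AM, out 2:42 PM→2:45 PM; 9 h 15 min − 20 min = 8 h 55 min
Sun: in 6:32 AM→6:30 AM, out 2:11 PM→2:15 PM; 7 h 45 min − 30 min = 7 h 15 min
Total credited: 16 h 10 min.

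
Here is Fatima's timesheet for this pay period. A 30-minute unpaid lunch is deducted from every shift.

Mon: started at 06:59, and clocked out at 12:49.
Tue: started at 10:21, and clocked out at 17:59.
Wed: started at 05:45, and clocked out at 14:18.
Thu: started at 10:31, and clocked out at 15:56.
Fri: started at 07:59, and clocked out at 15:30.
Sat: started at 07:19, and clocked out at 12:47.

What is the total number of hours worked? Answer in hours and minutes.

37 h 25 min

Mon: 06:59–12:49 = 5 h 50 min; less 30 min break → 5 h 20 min
Tue: 10:21–17:59 = 7 h 38 min; less 30 min break → 7 h 8 min
Wed: 05:45–14:18 = 8 h 33 min; less 30 min break → 8 h 3 min
Thu: 10:31–15:56 = 5 h 25 min; less 30 min break → 4 h 55 min
Fri: 07:59–15:30 = 7 h 31 min; less 30 min break → 7 h 1 min
Sat: 07:19–12:47 = 5 h 28 min; less 30 min break → 4 h 58 min
Total: 5 h 20 min + 7 h 8 min + 8 h 3 min + 4 h 55 min + 7 h 1 min + 4 h 58 min = 37 h 25 min.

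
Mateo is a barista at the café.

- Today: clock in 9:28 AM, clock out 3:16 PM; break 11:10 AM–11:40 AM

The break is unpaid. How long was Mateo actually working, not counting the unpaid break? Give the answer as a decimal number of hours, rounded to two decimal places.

5.30 hours

Today: 9:28 AM–3:16 PM = 5 h 48 min; less 30 min break → 5 h 18 min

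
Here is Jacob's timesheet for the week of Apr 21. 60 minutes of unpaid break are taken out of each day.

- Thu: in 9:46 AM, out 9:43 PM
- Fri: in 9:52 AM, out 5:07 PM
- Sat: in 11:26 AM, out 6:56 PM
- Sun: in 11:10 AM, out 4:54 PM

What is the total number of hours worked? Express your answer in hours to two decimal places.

28.43 hours

Thu: 9:46 AM–9:43 PM = 11 h 57 min; less 60 min break → 10 h 57 min
Fri: 9:52 AM–5:07 PM = 7 h 15 min; less 60 min break → 6 h 15 min
Sat: 11:26 AM–6:56 PM = 7 h 30 min; less 60 min break → 6 h 30 min
Sun: 11:10 AM–4:54 PM = 5 h 44 min; less 60 min break → 4 h 44 min
Total: 10 h 57 min + 6 h 15 min + 6 h 30 min + 4 h 44 min = 28 h 26 min.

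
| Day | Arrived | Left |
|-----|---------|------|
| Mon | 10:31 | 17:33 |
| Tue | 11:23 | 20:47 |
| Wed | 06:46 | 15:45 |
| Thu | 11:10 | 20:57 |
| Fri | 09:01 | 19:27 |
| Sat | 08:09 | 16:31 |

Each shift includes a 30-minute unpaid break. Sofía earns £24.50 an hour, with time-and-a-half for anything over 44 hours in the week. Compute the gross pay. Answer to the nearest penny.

£1335.25

Mon: 10:31–17:33 = 7 h 2 min; less 30 min break → 6 h 32 min
Tue: 11:23–20:47 = 9 h 24 min; less 30 min break → 8 h 54 min
Wed: 06:46–15:45 = 8 h 59 min; less 30 min break → 8 h 29 min
Thu: 11:10–20:57 = 9 h 47 min; less 30 min break → 9 h 17 min
Fri: 09:01–19:27 = 10 h 26 min; less 30 min break → 9 h 56 min
Sat: 08:09–16:31 = 8 h 22 min; less 30 min break → 7 h 52 min
Total worked: 51 h 0 min = 3060 min.
Regular 44 h 0 min = 2640 min at £24.50/h; overtime 7 h 0 min = 420 min at £36.75/h.
Pay = (2640 × £24.50 + 420 × £36.75) ÷ 60 = £1335.25.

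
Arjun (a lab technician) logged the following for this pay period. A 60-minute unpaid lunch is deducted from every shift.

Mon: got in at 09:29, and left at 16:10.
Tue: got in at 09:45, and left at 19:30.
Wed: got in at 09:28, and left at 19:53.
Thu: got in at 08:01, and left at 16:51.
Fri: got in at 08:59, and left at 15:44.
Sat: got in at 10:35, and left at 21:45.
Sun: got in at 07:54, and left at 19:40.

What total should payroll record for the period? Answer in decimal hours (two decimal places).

58.37 hours

Mon: 09:29–16:10 = 6 h 41 min; less 60 min break → 5 h 41 min
Tue: 09:45–19:30 = 9 h 45 min; less 60 min break → 8 h 45 min
Wed: 09:28–19:53 = 10 h 25 min; less 60 min break → 9 h 25 min
Thu: 08:01–16:51 = 8 h 50 min; less 60 min break → 7 h 50 min
Fri: 08:59–15:44 = 6 h 45 min; less 60 min break → 5 h 45 min
Sat: 10:35–21:45 = 11 h 10 min; less 60 min break → 10 h 10 min
Sun: 07:54–19:40 = 11 h 46 min; less 60 min break → 10 h 46 min
Total: 5 h 41 min + 8 h 45 min + 9 h 25 min + 7 h 50 min + 5 h 45 min + 10 h 10 min + 10 h 46 min = 58 h 22 min.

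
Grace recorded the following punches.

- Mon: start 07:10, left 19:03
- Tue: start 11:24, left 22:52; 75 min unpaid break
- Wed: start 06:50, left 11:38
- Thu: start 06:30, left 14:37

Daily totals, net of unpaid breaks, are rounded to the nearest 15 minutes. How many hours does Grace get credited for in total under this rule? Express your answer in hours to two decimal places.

Mon: 07:10–19:03 = 11 h 53 min → rounds to 12 h 0 min
Tue: 11:24–22:52 = 11 h 28 min − 75 min = 10 h 13 min → rounds to 10 h 15 min
Wed: 06:50–11:38 = 4 h 48 min → rounds to 4 h 45 min
Thu: 06:30–14:37 = 8 h 7 min → rounds to 8 h 0 min
Total credited: 35 h 0 min.

35.00 hours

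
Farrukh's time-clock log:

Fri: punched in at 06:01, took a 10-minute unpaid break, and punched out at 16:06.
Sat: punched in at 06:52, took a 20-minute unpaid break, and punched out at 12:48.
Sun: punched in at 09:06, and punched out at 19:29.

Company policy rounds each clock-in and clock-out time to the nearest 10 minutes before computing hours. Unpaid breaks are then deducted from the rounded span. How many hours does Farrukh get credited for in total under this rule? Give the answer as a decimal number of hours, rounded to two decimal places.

Fri: in 06:01→06:00, out 16:06→16:10; 10 h 10 min − 10 min = 10 h 0 min
Sat: in 06:52→06:50, out 12:48→12:50; 6 h 0 min − 20 min = 5 h 40 min
Sun: in 09:06→09:10, out 19:29→19:30; 10 h 20 min
Total credited: 26 h 0 min.

26.00 hours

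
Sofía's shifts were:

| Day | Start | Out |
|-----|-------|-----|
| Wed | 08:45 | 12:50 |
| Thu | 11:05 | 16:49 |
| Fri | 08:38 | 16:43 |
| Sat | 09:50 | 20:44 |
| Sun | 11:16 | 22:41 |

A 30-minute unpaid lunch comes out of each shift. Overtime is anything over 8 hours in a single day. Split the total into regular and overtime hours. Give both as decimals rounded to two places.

Wed: 08:45–12:50 = 4 h 5 min; less 30 min break → 3 h 35 min
Thu: 11:05–16:49 = 5 h 44 min; less 30 min break → 5 h 14 min
Fri: 08:38–16:43 = 8 h 5 min; less 30 min break → 7 h 35 min
Sat: 09:50–20:44 = 10 h 54 min; less 30 min break → 10 h 24 min
Sun: 11:16–22:41 = 11 h 25 min; less 30 min break → 10 h 55 min
Wed reg 3 h 35 min / OT 0 h 0 min; Thu reg 5 h 14 min / OT 0 h 0 min; Fri reg 7 h 35 min / OT 0 h 0 min; Sat reg 8 h 0 min / OT 2 h 24 min; Sun reg 8 h 0 min / OT 2 h 55 min.
Totals: regular 32 h 24 min, overtime 5 h 19 min.

Regular 32.40 hours, overtime 5.32 hours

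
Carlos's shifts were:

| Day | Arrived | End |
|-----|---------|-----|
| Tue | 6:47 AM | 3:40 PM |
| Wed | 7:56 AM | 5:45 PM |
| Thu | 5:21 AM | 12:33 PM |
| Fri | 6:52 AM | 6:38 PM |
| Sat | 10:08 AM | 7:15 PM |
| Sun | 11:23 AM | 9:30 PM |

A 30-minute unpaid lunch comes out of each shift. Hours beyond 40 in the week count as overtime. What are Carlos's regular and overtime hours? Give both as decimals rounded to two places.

Regular 40.00 hours, overtime 13.90 hours

Tue: 6:47 AM–3:40 PM = 8 h 53 min; less 30 min break → 8 h 23 min
Wed: 7:56 AM–5:45 PM = 9 h 49 min; less 30 min break → 9 h 19 min
Thu: 5:21 AM–12:33 PM = 7 h 12 min; less 30 min break → 6 h 42 min
Fri: 6:52 AM–6:38 PM = 11 h 46 min; less 30 min break → 11 h 16 min
Sat: 10:08 AM–7:15 PM = 9 h 7 min; less 30 min break → 8 h 37 min
Sun: 11:23 AM–9:30 PM = 10 h 7 min; less 30 min break → 9 h 37 min
Total worked: 53 h 54 min = 53.90 h.
Threshold 40 h → overtime 13 h 54 min, regular 40 h 0 min.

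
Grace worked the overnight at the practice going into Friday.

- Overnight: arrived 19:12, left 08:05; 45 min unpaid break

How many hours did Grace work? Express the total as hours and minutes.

Overnight: 19:12 → midnight = 4 h 48 min; midnight → 08:05 = 8 h 5 min; span 12 h 53 min; less 45 min break → 12 h 8 min

12 h 8 min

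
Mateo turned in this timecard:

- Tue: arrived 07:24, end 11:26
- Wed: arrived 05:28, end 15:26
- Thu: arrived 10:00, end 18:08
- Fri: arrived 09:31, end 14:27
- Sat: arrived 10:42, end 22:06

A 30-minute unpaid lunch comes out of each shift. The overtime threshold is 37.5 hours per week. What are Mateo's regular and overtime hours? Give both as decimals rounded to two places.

Tue: 07:24–11:26 = 4 h 2 min; less 30 min break → 3 h 32 min
Wed: 05:28–15:26 = 9 h 58 min; less 30 min break → 9 h 28 min
Thu: 10:00–18:08 = 8 h 8 min; less 30 min break → 7 h 38 min
Fri: 09:31–14:27 = 4 h 56 min; less 30 min break → 4 h 26 min
Sat: 10:42–22:06 = 11 h 24 min; less 30 min break → 10 h 54 min
Total worked: 35 h 58 min = 35.97 h.
Threshold 37.5 h → overtime 0 h 0 min, regular 35 h 58 min.

Regular 35.97 hours, overtime 0.00 hours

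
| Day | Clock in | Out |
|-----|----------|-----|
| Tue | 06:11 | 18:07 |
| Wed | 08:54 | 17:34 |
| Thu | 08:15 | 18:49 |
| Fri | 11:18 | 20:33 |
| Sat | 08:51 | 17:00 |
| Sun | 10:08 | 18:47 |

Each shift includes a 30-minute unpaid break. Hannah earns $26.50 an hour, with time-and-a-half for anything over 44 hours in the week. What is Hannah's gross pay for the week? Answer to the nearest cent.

Tue: 06:11–18:07 = 11 h 56 min; less 30 min break → 11 h 26 min
Wed: 08:54–17:34 = 8 h 40 min; less 30 min break → 8 h 10 min
Thu: 08:15–18:49 = 10 h 34 min; less 30 min break → 10 h 4 min
Fri: 11:18–20:33 = 9 h 15 min; less 30 min break → 8 h 45 min
Sat: 08:51–17:00 = 8 h 9 min; less 30 min break → 7 h 39 min
Sun: 10:08–18:47 = 8 h 39 min; less 30 min break → 8 h 9 min
Total worked: 54 h 13 min = 3253 min.
Regular 44 h 0 min = 2640 min at $26.50/h; overtime 10 h 13 min = 613 min at $39.75/h.
Pay = (2640 × $26.50 + 613 × $39.75) ÷ 60 = $1572.11.

$1572.11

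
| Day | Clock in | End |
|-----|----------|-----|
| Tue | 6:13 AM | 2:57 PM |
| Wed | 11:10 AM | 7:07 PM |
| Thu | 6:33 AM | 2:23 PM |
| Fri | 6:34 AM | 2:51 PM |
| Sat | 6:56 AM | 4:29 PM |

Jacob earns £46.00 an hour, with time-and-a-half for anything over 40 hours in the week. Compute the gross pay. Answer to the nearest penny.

£2002.15

Tue: 6:13 AM–2:57 PM = 8 h 44 min
Wed: 11:10 AM–7:07 PM = 7 h 57 min
Thu: 6:33 AM–2:23 PM = 7 h 50 min
Fri: 6:34 AM–2:51 PM = 8 h 17 min
Sat: 6:56 AM–4:29 PM = 9 h 33 min
Total worked: 42 h 21 min = 2541 min.
Regular 40 h 0 min = 2400 min at £46.00/h; overtime 2 h 21 min = 141 min at £69.00/h.
Pay = (2400 × £46.00 + 141 × £69.00) ÷ 60 = £2002.15.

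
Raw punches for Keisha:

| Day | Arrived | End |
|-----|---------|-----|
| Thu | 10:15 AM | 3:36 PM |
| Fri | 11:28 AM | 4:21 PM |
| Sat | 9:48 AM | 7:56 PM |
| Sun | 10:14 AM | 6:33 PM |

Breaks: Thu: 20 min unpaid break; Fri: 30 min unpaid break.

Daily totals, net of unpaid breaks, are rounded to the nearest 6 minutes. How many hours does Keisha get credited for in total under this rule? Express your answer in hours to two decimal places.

Thu: 10:15 AM–3:36 PM = 5 h 21 min − 20 min = 5 h 1 min → rounds to 5 h 0 min
Fri: 11:28 AM–4:21 PM = 4 h 53 min − 30 min = 4 h 23 min → rounds to 4 h 24 min
Sat: 9:48 AM–7:56 PM = 10 h 8 min → rounds to 10 h 6 min
Sun: 10:14 AM–6:33 PM = 8 h 19 min → rounds to 8 h 18 min
Total credited: 27 h 48 min.

27.80 hours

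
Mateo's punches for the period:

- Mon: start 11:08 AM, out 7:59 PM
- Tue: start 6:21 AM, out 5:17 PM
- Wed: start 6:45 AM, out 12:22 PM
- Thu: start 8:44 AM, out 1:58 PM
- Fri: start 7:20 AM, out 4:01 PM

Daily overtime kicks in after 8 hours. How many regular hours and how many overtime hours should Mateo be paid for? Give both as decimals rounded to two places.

Regular 34.85 hours, overtime 4.47 hours

Mon: 11:08 AM–7:59 PM = 8 h 51 min
Tue: 6:21 AM–5:17 PM = 10 h 56 min
Wed: 6:45 AM–12:22 PM = 5 h 37 min
Thu: 8:44 AM–1:58 PM = 5 h 14 min
Fri: 7:20 AM–4:01 PM = 8 h 41 min
Mon reg 8 h 0 min / OT 0 h 51 min; Tue reg 8 h 0 min / OT 2 h 56 min; Wed reg 5 h 37 min / OT 0 h 0 min; Thu reg 5 h 14 min / OT 0 h 0 min; Fri reg 8 h 0 min / OT 0 h 41 min.
Totals: regular 34 h 51 min, overtime 4 h 28 min.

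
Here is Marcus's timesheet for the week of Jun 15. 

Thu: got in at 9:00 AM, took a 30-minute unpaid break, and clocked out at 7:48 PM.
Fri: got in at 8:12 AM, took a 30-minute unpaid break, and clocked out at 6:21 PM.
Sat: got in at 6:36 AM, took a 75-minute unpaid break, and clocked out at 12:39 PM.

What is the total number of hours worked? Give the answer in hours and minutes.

24 h 45 min

Thu: 9:00 AM–7:48 PM = 10 h 48 min; less 30 min break → 10 h 18 min
Fri: 8:12 AM–6:21 PM = 10 h 9 min; less 30 min break → 9 h 39 min
Sat: 6:36 AM–12:39 PM = 6 h 3 min; less 75 min break → 4 h 48 min
Total: 10 h 18 min + 9 h 39 min + 4 h 48 min = 24 h 45 min.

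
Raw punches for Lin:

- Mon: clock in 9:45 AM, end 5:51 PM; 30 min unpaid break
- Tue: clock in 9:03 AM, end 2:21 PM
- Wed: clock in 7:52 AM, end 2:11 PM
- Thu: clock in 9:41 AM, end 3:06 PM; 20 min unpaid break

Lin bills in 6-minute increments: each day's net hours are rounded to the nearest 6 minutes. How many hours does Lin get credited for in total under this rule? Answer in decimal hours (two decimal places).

Mon: 9:45 AM–5:51 PM = 8 h 6 min − 30 min = 7 h 36 min → rounds to 7 h 36 min
Tue: 9:03 AM–2:21 PM = 5 h 18 min → rounds to 5 h 18 min
Wed: 7:52 AM–2:11 PM = 6 h 19 min → rounds to 6 h 18 min
Thu: 9:41 AM–3:06 PM = 5 h 25 min − 20 min = 5 h 5 min → rounds to 5 h 6 min
Total credited: 24 h 18 min.

24.30 hours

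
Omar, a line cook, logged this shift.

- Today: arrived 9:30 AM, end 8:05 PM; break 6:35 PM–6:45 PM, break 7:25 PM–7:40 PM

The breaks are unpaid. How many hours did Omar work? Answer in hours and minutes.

Today: 9:30 AM–8:05 PM = 10 h 35 min; less 25 min break → 10 h 10 min

10 h 10 min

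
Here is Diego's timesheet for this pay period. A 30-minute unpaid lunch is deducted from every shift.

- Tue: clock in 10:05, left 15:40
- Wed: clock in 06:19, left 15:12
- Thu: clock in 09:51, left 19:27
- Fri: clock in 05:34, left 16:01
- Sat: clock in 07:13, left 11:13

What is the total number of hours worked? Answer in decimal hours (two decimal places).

36.02 hours

Tue: 10:05–15:40 = 5 h 35 min; less 30 min break → 5 h 5 min
Wed: 06:19–15:12 = 8 h 53 min; less 30 min break → 8 h 23 min
Thu: 09:51–19:27 = 9 h 36 min; less 30 min break → 9 h 6 min
Fri: 05:34–16:01 = 10 h 27 min; less 30 min break → 9 h 57 min
Sat: 07:13–11:13 = 4 h 0 min; less 30 min break → 3 h 30 min
Total: 5 h 5 min + 8 h 23 min + 9 h 6 min + 9 h 57 min + 3 h 30 min = 36 h 1 min.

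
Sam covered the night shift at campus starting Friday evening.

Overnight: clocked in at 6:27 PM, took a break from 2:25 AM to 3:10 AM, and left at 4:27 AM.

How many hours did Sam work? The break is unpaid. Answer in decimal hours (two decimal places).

9.25 hours

Overnight: 6:27 PM → midnight = 5 h 33 min; midnight → 4:27 AM = 4 h 27 min; span 10 h 0 min; less 45 min break → 9 h 15 min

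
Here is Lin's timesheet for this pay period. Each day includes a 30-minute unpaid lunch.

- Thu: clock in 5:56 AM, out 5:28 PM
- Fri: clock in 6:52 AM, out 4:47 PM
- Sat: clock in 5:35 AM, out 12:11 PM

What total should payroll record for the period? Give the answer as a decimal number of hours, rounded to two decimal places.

26.55 hours

Thu: 5:56 AM–5:28 PM = 11 h 32 min; less 30 min break → 11 h 2 min
Fri: 6:52 AM–4:47 PM = 9 h 55 min; less 30 min break → 9 h 25 min
Sat: 5:35 AM–12:11 PM = 6 h 36 min; less 30 min break → 6 h 6 min
Total: 11 h 2 min + 9 h 25 min + 6 h 6 min = 26 h 33 min.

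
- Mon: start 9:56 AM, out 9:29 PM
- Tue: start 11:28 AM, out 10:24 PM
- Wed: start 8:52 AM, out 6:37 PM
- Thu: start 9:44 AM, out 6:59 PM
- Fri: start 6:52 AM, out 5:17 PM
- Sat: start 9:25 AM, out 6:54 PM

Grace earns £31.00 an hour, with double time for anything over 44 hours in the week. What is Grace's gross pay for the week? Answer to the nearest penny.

Mon: 9:56 AM–9:29 PM = 11 h 33 min
Tue: 11:28 AM–10:24 PM = 10 h 56 min
Wed: 8:52 AM–6:37 PM = 9 h 45 min
Thu: 9:44 AM–6:59 PM = 9 h 15 min
Fri: 6:52 AM–5:17 PM = 10 h 25 min
Sat: 9:25 AM–6:54 PM = 9 h 29 min
Total worked: 61 h 23 min = 3683 min.
Regular 44 h 0 min = 2640 min at £31.00/h; overtime 17 h 23 min = 1043 min at £62.00/h.
Pay = (2640 × £31.00 + 1043 × £62.00) ÷ 60 = £2441.77.

£2441.77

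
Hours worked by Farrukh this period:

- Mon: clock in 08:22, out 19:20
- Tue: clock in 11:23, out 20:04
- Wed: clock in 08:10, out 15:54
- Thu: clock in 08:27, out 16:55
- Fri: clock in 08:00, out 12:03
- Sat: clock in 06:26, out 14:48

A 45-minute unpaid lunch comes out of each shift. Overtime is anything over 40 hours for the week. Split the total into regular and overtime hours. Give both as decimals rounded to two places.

Mon: 08:22–19:20 = 10 h 58 min; less 45 min break → 10 h 13 min
Tue: 11:23–20:04 = 8 h 41 min; less 45 min break → 7 h 56 min
Wed: 08:10–15:54 = 7 h 44 min; less 45 min break → 6 h 59 min
Thu: 08:27–16:55 = 8 h 28 min; less 45 min break → 7 h 43 min
Fri: 08:00–12:03 = 4 h 3 min; less 45 min break → 3 h 18 min
Sat: 06:26–14:48 = 8 h 22 min; less 45 min break → 7 h 37 min
Total worked: 43 h 46 min = 43.77 h.
Threshold 40 h → overtime 3 h 46 min, regular 40 h 0 min.

Regular 40.00 hours, overtime 3.77 hours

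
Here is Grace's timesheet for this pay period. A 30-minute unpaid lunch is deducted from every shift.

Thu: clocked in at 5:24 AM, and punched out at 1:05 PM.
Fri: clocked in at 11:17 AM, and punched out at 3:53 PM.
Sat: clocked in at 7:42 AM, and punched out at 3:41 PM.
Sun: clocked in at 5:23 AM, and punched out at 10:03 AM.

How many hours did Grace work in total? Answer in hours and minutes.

Thu: 5:24 AM–1:05 PM = 7 h 41 min; less 30 min break → 7 h 11 min
Fri: 11:17 AM–3:53 PM = 4 h 36 min; less 30 min break → 4 h 6 min
Sat: 7:42 AM–3:41 PM = 7 h 59 min; less 30 min break → 7 h 29 min
Sun: 5:23 AM–10:03 AM = 4 h 40 min; less 30 min break → 4 h 10 min
Total: 7 h 11 min + 4 h 6 min + 7 h 29 min + 4 h 10 min = 22 h 56 min.

22 h 56 min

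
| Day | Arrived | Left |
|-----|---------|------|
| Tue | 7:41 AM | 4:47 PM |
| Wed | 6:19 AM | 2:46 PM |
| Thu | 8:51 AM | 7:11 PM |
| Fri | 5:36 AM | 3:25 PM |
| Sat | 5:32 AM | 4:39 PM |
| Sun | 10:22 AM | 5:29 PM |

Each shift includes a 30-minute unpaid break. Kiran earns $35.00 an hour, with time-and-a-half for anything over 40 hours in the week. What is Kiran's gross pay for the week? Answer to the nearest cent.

Tue: 7:41 AM–4:47 PM = 9 h 6 min; less 30 min break → 8 h 36 min
Wed: 6:19 AM–2:46 PM = 8 h 27 min; less 30 min break → 7 h 57 min
Thu: 8:51 AM–7:11 PM = 10 h 20 min; less 30 min break → 9 h 50 min
Fri: 5:36 AM–3:25 PM = 9 h 49 min; less 30 min break → 9 h 19 min
Sat: 5:32 AM–4:39 PM = 11 h 7 min; less 30 min break → 10 h 37 min
Sun: 10:22 AM–5:29 PM = 7 h 7 min; less 30 min break → 6 h 37 min
Total worked: 52 h 56 min = 3176 min.
Regular 40 h 0 min = 2400 min at $35.00/h; overtime 12 h 56 min = 776 min at $52.50/h.
Pay = (2400 × $35.00 + 776 × $52.50) ÷ 60 = $2079.00.

$2079.00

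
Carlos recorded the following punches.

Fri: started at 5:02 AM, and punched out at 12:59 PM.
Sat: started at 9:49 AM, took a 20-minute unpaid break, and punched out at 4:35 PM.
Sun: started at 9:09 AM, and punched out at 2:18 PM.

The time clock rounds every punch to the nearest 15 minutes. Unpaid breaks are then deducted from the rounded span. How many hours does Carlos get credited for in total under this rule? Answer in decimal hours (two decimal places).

19.42 hours

Fri: in 5:02 AM→5:00 AM, out 12:59 PM→1:00 PM; 8 h 0 min
Sat: in 9:49 AM→9:45 AM, out 4:35 PM→4:30 PM; 6 h 45 min − 20 min = 6 h 25 min
Sun: in 9:09 AM→9:15 AM, out 2:18 PM→2:15 PM; 5 h 0 min
Total credited: 19 h 25 min.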